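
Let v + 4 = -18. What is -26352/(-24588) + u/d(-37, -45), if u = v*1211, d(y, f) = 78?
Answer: -9069695/26637 ≈ -340.49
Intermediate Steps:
v = -22 (v = -4 - 18 = -22)
u = -26642 (u = -22*1211 = -26642)
-26352/(-24588) + u/d(-37, -45) = -26352/(-24588) - 26642/78 = -26352*(-1/24588) - 26642*1/78 = 732/683 - 13321/39 = -9069695/26637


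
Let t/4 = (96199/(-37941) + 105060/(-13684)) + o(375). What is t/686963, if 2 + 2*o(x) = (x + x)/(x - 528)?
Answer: -40200266080/505269240844577 ≈ -7.9562e-5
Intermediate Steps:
o(x) = -1 + x/(-528 + x) (o(x) = -1 + ((x + x)/(x - 528))/2 = -1 + ((2*x)/(-528 + x))/2 = -1 + (2*x/(-528 + x))/2 = -1 + x/(-528 + x))
t = -40200266080/735511579 (t = 4*((96199/(-37941) + 105060/(-13684)) + 528/(-528 + 375)) = 4*((96199*(-1/37941) + 105060*(-1/13684)) + 528/(-153)) = 4*((-96199/37941 - 26265/3421) + 528*(-1/153)) = 4*(-1325617144/129796161 - 176/51) = 4*(-10050066520/735511579) = -40200266080/735511579 ≈ -54.656)
t/686963 = -40200266080/735511579/686963 = -40200266080/735511579*1/686963 = -40200266080/505269240844577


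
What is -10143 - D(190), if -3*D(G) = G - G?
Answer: -10143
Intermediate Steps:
D(G) = 0 (D(G) = -(G - G)/3 = -⅓*0 = 0)
-10143 - D(190) = -10143 - 1*0 = -10143 + 0 = -10143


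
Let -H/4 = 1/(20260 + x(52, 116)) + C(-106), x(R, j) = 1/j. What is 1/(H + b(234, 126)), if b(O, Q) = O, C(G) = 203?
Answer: -2350161/1358393522 ≈ -0.0017301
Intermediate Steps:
H = -1908331196/2350161 (H = -4*(1/(20260 + 1/116) + 203) = -4*(1/(2350161/116) + 203) = -4*(116/2350161 + 203) = -4*477082799/2350161 = -1908331196/2350161 ≈ -812.00)
1/(H + b(234, 126)) = 1/(-1908331196/2350161 + 234) = 1/(-1358393522/2350161) = -2350161/1358393522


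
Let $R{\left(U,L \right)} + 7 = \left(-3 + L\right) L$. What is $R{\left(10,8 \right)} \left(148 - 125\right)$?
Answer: $759$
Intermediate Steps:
$R{\left(U,L \right)} = -7 + L \left(-3 + L\right)$ ($R{\left(U,L \right)} = -7 + \left(-3 + L\right) L = -7 + L \left(-3 + L\right)$)
$R{\left(10,8 \right)} \left(148 - 125\right) = \left(-7 + 8^{2} - 24\right) \left(148 - 125\right) = \left(-7 + 64 - 24\right) 23 = 33 \cdot 23 = 759$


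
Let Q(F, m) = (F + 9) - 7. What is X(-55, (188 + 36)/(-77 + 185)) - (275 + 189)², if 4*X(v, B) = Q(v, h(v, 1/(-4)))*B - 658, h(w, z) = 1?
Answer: -11636351/54 ≈ -2.1549e+5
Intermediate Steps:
Q(F, m) = 2 + F (Q(F, m) = (9 + F) - 7 = 2 + F)
X(v, B) = -329/2 + B*(2 + v)/4 (X(v, B) = ((2 + v)*B - 658)/4 = (B*(2 + v) - 658)/4 = (-658 + B*(2 + v))/4 = -329/2 + B*(2 + v)/4)
X(-55, (188 + 36)/(-77 + 185)) - (275 + 189)² = (-329/2 + ((188 + 36)/(-77 + 185))*(2 - 55)/4) - (275 + 189)² = (-329/2 + (¼)*(224/108)*(-53)) - 1*464² = (-329/2 + (¼)*(224*(1/108))*(-53)) - 1*215296 = (-329/2 + (¼)*(56/27)*(-53)) - 215296 = (-329/2 - 742/27) - 215296 = -10367/54 - 215296 = -11636351/54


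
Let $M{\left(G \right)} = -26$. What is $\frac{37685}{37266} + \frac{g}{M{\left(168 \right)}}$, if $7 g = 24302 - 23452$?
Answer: $- \frac{12408715}{3391206} \approx -3.6591$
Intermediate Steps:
$g = \frac{850}{7}$ ($g = \frac{24302 - 23452}{7} = \frac{1}{7} \cdot 850 = \frac{850}{7} \approx 121.43$)
$\frac{37685}{37266} + \frac{g}{M{\left(168 \right)}} = \frac{37685}{37266} + \frac{850}{7 \left(-26\right)} = 37685 \cdot \frac{1}{37266} + \frac{850}{7} \left(- \frac{1}{26}\right) = \frac{37685}{37266} - \frac{425}{91} = - \frac{12408715}{3391206}$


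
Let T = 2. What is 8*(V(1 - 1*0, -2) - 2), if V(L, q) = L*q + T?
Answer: -16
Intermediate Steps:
V(L, q) = 2 + L*q (V(L, q) = L*q + 2 = 2 + L*q)
8*(V(1 - 1*0, -2) - 2) = 8*((2 + (1 - 1*0)*(-2)) - 2) = 8*((2 + (1 + 0)*(-2)) - 2) = 8*((2 + 1*(-2)) - 2) = 8*((2 - 2) - 2) = 8*(0 - 2) = 8*(-2) = -16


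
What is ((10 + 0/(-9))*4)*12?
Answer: 480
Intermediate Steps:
((10 + 0/(-9))*4)*12 = ((10 + 0*(-⅑))*4)*12 = ((10 + 0)*4)*12 = (10*4)*12 = 40*12 = 480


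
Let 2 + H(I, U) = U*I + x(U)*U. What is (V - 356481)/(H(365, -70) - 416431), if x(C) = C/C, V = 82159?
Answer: 274322/442053 ≈ 0.62056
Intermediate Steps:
x(C) = 1
H(I, U) = -2 + U + I*U (H(I, U) = -2 + (U*I + 1*U) = -2 + (I*U + U) = -2 + (U + I*U) = -2 + U + I*U)
(V - 356481)/(H(365, -70) - 416431) = (82159 - 356481)/((-2 - 70 + 365*(-70)) - 416431) = -274322/((-2 - 70 - 25550) - 416431) = -274322/(-25622 - 416431) = -274322/(-442053) = -274322*(-1/442053) = 274322/442053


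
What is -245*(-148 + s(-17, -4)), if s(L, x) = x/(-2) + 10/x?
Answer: 72765/2 ≈ 36383.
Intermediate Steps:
s(L, x) = 10/x - x/2 (s(L, x) = x*(-1/2) + 10/x = -x/2 + 10/x = 10/x - x/2)
-245*(-148 + s(-17, -4)) = -245*(-148 + (10/(-4) - 1/2*(-4))) = -245*(-148 + (10*(-1/4) + 2)) = -245*(-148 + (-5/2 + 2)) = -245*(-148 - 1/2) = -245*(-297/2) = 72765/2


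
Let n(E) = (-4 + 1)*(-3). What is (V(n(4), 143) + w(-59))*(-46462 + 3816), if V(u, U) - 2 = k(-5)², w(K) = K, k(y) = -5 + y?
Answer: -1833778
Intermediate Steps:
n(E) = 9 (n(E) = -3*(-3) = 9)
V(u, U) = 102 (V(u, U) = 2 + (-5 - 5)² = 2 + (-10)² = 2 + 100 = 102)
(V(n(4), 143) + w(-59))*(-46462 + 3816) = (102 - 59)*(-46462 + 3816) = 43*(-42646) = -1833778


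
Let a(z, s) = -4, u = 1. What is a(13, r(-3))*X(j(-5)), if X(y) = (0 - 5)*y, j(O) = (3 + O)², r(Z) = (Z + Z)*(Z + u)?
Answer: 80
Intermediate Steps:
r(Z) = 2*Z*(1 + Z) (r(Z) = (Z + Z)*(Z + 1) = (2*Z)*(1 + Z) = 2*Z*(1 + Z))
X(y) = -5*y
a(13, r(-3))*X(j(-5)) = -(-20)*(3 - 5)² = -(-20)*(-2)² = -(-20)*4 = -4*(-20) = 80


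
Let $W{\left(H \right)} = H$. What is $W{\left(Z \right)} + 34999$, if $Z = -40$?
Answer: $34959$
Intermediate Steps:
$W{\left(Z \right)} + 34999 = -40 + 34999 = 34959$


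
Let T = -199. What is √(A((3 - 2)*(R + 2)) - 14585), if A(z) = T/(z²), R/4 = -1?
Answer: I*√58539/2 ≈ 120.97*I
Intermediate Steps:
R = -4 (R = 4*(-1) = -4)
A(z) = -199/z²
√(A((3 - 2)*(R + 2)) - 14585) = √(-199*1/((-4 + 2)²*(3 - 2)²) - 14585) = √(-199/(1*(-2))² - 14585) = √(-199/(-2)² - 14585) = √(-199*¼ - 14585) = √(-199/4 - 14585) = √(-58539/4) = I*√58539/2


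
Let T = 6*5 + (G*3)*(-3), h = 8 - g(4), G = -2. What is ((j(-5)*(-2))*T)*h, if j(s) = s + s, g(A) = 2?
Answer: 5760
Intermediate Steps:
j(s) = 2*s
h = 6 (h = 8 - 1*2 = 8 - 2 = 6)
T = 48 (T = 6*5 - 2*3*(-3) = 30 - 6*(-3) = 30 + 18 = 48)
((j(-5)*(-2))*T)*h = (((2*(-5))*(-2))*48)*6 = (-10*(-2)*48)*6 = (20*48)*6 = 960*6 = 5760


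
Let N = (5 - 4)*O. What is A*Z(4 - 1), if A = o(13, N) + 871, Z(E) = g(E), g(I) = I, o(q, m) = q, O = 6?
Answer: 2652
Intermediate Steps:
N = 6 (N = (5 - 4)*6 = 1*6 = 6)
Z(E) = E
A = 884 (A = 13 + 871 = 884)
A*Z(4 - 1) = 884*(4 - 1) = 884*3 = 2652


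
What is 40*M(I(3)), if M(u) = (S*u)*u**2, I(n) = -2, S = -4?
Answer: 1280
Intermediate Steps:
M(u) = -4*u**3 (M(u) = (-4*u)*u**2 = -4*u**3)
40*M(I(3)) = 40*(-4*(-2)**3) = 40*(-4*(-8)) = 40*32 = 1280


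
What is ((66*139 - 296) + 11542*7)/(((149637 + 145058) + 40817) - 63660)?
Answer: 22418/67963 ≈ 0.32986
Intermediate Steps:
((66*139 - 296) + 11542*7)/(((149637 + 145058) + 40817) - 63660) = ((9174 - 296) + 80794)/((294695 + 40817) - 63660) = (8878 + 80794)/(335512 - 63660) = 89672/271852 = 89672*(1/271852) = 22418/67963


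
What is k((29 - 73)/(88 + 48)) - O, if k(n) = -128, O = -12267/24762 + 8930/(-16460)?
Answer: -431229359/3396521 ≈ -126.96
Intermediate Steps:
O = -3525329/3396521 (O = -12267*1/24762 + 8930*(-1/16460) = -4089/8254 - 893/1646 = -3525329/3396521 ≈ -1.0379)
k((29 - 73)/(88 + 48)) - O = -128 - 1*(-3525329/3396521) = -128 + 3525329/3396521 = -431229359/3396521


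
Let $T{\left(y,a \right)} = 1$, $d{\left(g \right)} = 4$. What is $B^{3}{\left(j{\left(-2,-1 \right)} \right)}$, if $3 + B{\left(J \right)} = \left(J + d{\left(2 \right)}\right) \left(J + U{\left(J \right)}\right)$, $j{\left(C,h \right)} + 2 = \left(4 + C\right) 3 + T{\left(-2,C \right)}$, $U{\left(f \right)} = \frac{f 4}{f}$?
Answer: $474552$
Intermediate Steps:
$U{\left(f \right)} = 4$ ($U{\left(f \right)} = \frac{4 f}{f} = 4$)
$j{\left(C,h \right)} = 11 + 3 C$ ($j{\left(C,h \right)} = -2 + \left(\left(4 + C\right) 3 + 1\right) = -2 + \left(\left(12 + 3 C\right) + 1\right) = -2 + \left(13 + 3 C\right) = 11 + 3 C$)
$B{\left(J \right)} = -3 + \left(4 + J\right)^{2}$ ($B{\left(J \right)} = -3 + \left(J + 4\right) \left(J + 4\right) = -3 + \left(4 + J\right) \left(4 + J\right) = -3 + \left(4 + J\right)^{2}$)
$B^{3}{\left(j{\left(-2,-1 \right)} \right)} = \left(13 + \left(11 + 3 \left(-2\right)\right)^{2} + 8 \left(11 + 3 \left(-2\right)\right)\right)^{3} = \left(13 + \left(11 - 6\right)^{2} + 8 \left(11 - 6\right)\right)^{3} = \left(13 + 5^{2} + 8 \cdot 5\right)^{3} = \left(13 + 25 + 40\right)^{3} = 78^{3} = 474552$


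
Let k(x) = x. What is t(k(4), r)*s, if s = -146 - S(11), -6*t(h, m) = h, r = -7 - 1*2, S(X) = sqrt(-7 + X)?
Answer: 296/3 ≈ 98.667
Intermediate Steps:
r = -9 (r = -7 - 2 = -9)
t(h, m) = -h/6
s = -148 (s = -146 - sqrt(-7 + 11) = -146 - sqrt(4) = -146 - 1*2 = -146 - 2 = -148)
t(k(4), r)*s = -1/6*4*(-148) = -2/3*(-148) = 296/3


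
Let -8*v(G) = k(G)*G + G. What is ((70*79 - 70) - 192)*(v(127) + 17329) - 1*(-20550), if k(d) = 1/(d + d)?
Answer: 364903053/4 ≈ 9.1226e+7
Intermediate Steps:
k(d) = 1/(2*d)
v(G) = -1/16 - G/8 (v(G) = -((1/(2*G))*G + G)/8 = -(1/2 + G)/8 = -1/16 - G/8)
((70*79 - 70) - 192)*(v(127) + 17329) - 1*(-20550) = ((70*79 - 70) - 192)*((-1/16 - 1/8*127) + 17329) - 1*(-20550) = ((5530 - 70) - 192)*((-1/16 - 127/8) + 17329) + 20550 = (5460 - 192)*(-255/16 + 17329) + 20550 = 5268*(277009/16) + 20550 = 364820853/4 + 20550 = 364903053/4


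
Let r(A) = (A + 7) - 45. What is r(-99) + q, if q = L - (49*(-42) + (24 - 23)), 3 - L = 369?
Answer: 1554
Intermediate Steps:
r(A) = -38 + A (r(A) = (7 + A) - 45 = -38 + A)
L = -366 (L = 3 - 1*369 = 3 - 369 = -366)
q = 1691 (q = -366 - (49*(-42) + (24 - 23)) = -366 - (-2058 + 1) = -366 - 1*(-2057) = -366 + 2057 = 1691)
r(-99) + q = (-38 - 99) + 1691 = -137 + 1691 = 1554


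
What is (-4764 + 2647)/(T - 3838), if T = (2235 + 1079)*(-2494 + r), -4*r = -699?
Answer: 4234/15379665 ≈ 0.00027530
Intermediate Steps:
r = 699/4 (r = -¼*(-699) = 699/4 ≈ 174.75)
T = -15371989/2 (T = (2235 + 1079)*(-2494 + 699/4) = 3314*(-9277/4) = -15371989/2 ≈ -7.6860e+6)
(-4764 + 2647)/(T - 3838) = (-4764 + 2647)/(-15371989/2 - 3838) = -2117/(-15379665/2) = -2117*(-2/15379665) = 4234/15379665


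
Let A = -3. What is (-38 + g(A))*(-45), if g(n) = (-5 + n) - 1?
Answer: 2115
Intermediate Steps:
g(n) = -6 + n
(-38 + g(A))*(-45) = (-38 + (-6 - 3))*(-45) = (-38 - 9)*(-45) = -47*(-45) = 2115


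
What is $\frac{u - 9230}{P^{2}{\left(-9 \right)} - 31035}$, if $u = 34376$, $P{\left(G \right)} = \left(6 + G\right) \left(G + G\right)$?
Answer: $- \frac{8382}{9373} \approx -0.89427$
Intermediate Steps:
$P{\left(G \right)} = 2 G \left(6 + G\right)$ ($P{\left(G \right)} = \left(6 + G\right) 2 G = 2 G \left(6 + G\right)$)
$\frac{u - 9230}{P^{2}{\left(-9 \right)} - 31035} = \frac{34376 - 9230}{\left(2 \left(-9\right) \left(6 - 9\right)\right)^{2} - 31035} = \frac{25146}{\left(2 \left(-9\right) \left(-3\right)\right)^{2} - 31035} = \frac{25146}{54^{2} - 31035} = \frac{25146}{2916 - 31035} = \frac{25146}{-28119} = 25146 \left(- \frac{1}{28119}\right) = - \frac{8382}{9373}$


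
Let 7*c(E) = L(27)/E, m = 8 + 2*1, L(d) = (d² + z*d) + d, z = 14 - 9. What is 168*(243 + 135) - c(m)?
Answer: 4444389/70 ≈ 63491.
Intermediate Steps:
z = 5
L(d) = d² + 6*d (L(d) = (d² + 5*d) + d = d² + 6*d)
m = 10 (m = 8 + 2 = 10)
c(E) = 891/(7*E) (c(E) = ((27*(6 + 27))/E)/7 = ((27*33)/E)/7 = (891/E)/7 = 891/(7*E))
168*(243 + 135) - c(m) = 168*(243 + 135) - 891/(7*10) = 168*378 - 891/(7*10) = 63504 - 1*891/70 = 63504 - 891/70 = 4444389/70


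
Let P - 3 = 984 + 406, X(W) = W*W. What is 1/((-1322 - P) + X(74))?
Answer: 1/2761 ≈ 0.00036219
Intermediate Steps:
X(W) = W²
P = 1393 (P = 3 + (984 + 406) = 3 + 1390 = 1393)
1/((-1322 - P) + X(74)) = 1/((-1322 - 1*1393) + 74²) = 1/((-1322 - 1393) + 5476) = 1/(-2715 + 5476) = 1/2761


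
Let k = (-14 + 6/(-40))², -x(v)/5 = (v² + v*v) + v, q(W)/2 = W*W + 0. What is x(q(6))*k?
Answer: -20903229/2 ≈ -1.0452e+7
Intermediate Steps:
q(W) = 2*W² (q(W) = 2*(W*W + 0) = 2*(W² + 0) = 2*W²)
x(v) = -10*v² - 5*v (x(v) = -5*((v² + v*v) + v) = -5*((v² + v²) + v) = -5*(2*v² + v) = -5*(v + 2*v²) = -10*v² - 5*v)
k = 80089/400 (k = (-14 + 6*(-1/40))² = (-14 - 3/20)² = (-283/20)² = 80089/400 ≈ 200.22)
x(q(6))*k = -5*2*6²*(1 + 2*(2*6²))*(80089/400) = -5*2*36*(1 + 2*(2*36))*(80089/400) = -5*72*(1 + 2*72)*(80089/400) = -5*72*(1 + 144)*(80089/400) = -5*72*145*(80089/400) = -52200*80089/400 = -20903229/2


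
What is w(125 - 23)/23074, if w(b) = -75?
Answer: -75/23074 ≈ -0.0032504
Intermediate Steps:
w(125 - 23)/23074 = -75/23074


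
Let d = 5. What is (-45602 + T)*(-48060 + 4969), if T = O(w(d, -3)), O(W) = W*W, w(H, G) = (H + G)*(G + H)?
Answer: 1964346326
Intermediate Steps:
w(H, G) = (G + H)**2 (w(H, G) = (G + H)*(G + H) = (G + H)**2)
O(W) = W**2
T = 16 (T = ((-3 + 5)**2)**2 = (2**2)**2 = 4**2 = 16)
(-45602 + T)*(-48060 + 4969) = (-45602 + 16)*(-48060 + 4969) = -45586*(-43091) = 1964346326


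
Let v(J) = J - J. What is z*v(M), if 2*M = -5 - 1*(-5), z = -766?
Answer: 0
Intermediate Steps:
M = 0 (M = (-5 - 1*(-5))/2 = (-5 + 5)/2 = (1/2)*0 = 0)
v(J) = 0
z*v(M) = -766*0 = 0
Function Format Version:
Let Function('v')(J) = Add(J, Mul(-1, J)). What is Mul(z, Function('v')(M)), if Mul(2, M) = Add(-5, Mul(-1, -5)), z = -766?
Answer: 0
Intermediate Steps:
M = 0 (M = Mul(Rational(1, 2), Add(-5, Mul(-1, -5))) = Mul(Rational(1, 2), Add(-5, 5)) = Mul(Rational(1, 2), 0) = 0)
Function('v')(J) = 0
Mul(z, Function('v')(M)) = Mul(-766, 0) = 0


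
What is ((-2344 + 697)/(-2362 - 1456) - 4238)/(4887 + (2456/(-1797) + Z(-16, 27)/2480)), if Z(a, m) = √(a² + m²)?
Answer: -156990383076645435972480/180999414567959709889823 + 12956881989149784*√985/180999414567959709889823 ≈ -0.86735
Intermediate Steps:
((-2344 + 697)/(-2362 - 1456) - 4238)/(4887 + (2456/(-1797) + Z(-16, 27)/2480)) = ((-2344 + 697)/(-2362 - 1456) - 4238)/(4887 + (2456/(-1797) + √((-16)² + 27²)/2480)) = (-1647/(-3818) - 4238)/(4887 + (2456*(-1/1797) + √(256 + 729)*(1/2480))) = (-1647*(-1/3818) - 4238)/(4887 + (-2456/1797 + √985*(1/2480))) = (1647/3818 - 4238)/(4887 + (-2456/1797 + √985/2480)) = -16179037/(3818*(8779483/1797 + √985/2480))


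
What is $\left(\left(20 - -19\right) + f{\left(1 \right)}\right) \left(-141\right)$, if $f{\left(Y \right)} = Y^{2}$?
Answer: $-5640$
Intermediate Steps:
$\left(\left(20 - -19\right) + f{\left(1 \right)}\right) \left(-141\right) = \left(\left(20 - -19\right) + 1^{2}\right) \left(-141\right) = \left(\left(20 + 19\right) + 1\right) \left(-141\right) = \left(39 + 1\right) \left(-141\right) = 40 \left(-141\right) = -5640$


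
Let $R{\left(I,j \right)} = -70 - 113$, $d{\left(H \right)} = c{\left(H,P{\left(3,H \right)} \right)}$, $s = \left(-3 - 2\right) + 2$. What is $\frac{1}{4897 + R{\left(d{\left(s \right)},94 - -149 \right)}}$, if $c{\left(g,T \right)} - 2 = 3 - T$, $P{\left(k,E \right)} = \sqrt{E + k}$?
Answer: $\frac{1}{4714} \approx 0.00021213$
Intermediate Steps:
$s = -3$ ($s = -5 + 2 = -3$)
$c{\left(g,T \right)} = 5 - T$ ($c{\left(g,T \right)} = 2 - \left(-3 + T\right) = 5 - T$)
$d{\left(H \right)} = 5 - \sqrt{3 + H}$ ($d{\left(H \right)} = 5 - \sqrt{H + 3} = 5 - \sqrt{3 + H}$)
$R{\left(I,j \right)} = -183$
$\frac{1}{4897 + R{\left(d{\left(s \right)},94 - -149 \right)}} = \frac{1}{4897 - 183} = \frac{1}{4714}$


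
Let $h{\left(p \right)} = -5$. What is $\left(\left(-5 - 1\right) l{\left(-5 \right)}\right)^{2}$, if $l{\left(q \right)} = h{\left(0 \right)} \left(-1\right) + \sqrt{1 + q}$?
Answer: $756 + 720 i \approx 756.0 + 720.0 i$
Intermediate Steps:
$l{\left(q \right)} = 5 + \sqrt{1 + q}$ ($l{\left(q \right)} = \left(-5\right) \left(-1\right) + \sqrt{1 + q} = 5 + \sqrt{1 + q}$)
$\left(\left(-5 - 1\right) l{\left(-5 \right)}\right)^{2} = \left(\left(-5 - 1\right) \left(5 + \sqrt{1 - 5}\right)\right)^{2} = \left(- 6 \left(5 + \sqrt{-4}\right)\right)^{2} = \left(- 6 \left(5 + 2 i\right)\right)^{2} = \left(-30 - 12 i\right)^{2}$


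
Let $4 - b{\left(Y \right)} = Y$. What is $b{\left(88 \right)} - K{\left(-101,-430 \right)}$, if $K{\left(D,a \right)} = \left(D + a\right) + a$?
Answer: $877$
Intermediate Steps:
$K{\left(D,a \right)} = D + 2 a$
$b{\left(Y \right)} = 4 - Y$
$b{\left(88 \right)} - K{\left(-101,-430 \right)} = \left(4 - 88\right) - \left(-101 + 2 \left(-430\right)\right) = \left(4 - 88\right) - \left(-101 - 860\right) = -84 - -961 = -84 + 961 = 877$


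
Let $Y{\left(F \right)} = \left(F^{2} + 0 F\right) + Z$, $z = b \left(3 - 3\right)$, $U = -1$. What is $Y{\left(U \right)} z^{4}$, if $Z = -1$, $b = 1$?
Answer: $0$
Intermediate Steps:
$z = 0$ ($z = 1 \left(3 - 3\right) = 1 \cdot 0 = 0$)
$Y{\left(F \right)} = -1 + F^{2}$ ($Y{\left(F \right)} = \left(F^{2} + 0 F\right) - 1 = \left(F^{2} + 0\right) - 1 = F^{2} - 1 = -1 + F^{2}$)
$Y{\left(U \right)} z^{4} = \left(-1 + \left(-1\right)^{2}\right) 0^{4} = \left(-1 + 1\right) 0 = 0 \cdot 0 = 0$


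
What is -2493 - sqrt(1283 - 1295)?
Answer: -2493 - 2*I*sqrt(3) ≈ -2493.0 - 3.4641*I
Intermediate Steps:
-2493 - sqrt(1283 - 1295) = -2493 - sqrt(-12) = -2493 - 2*I*sqrt(3)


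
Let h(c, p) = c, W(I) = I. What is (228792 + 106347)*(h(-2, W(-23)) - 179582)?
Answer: -60185602176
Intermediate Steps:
(228792 + 106347)*(h(-2, W(-23)) - 179582) = (228792 + 106347)*(-2 - 179582) = 335139*(-179584) = -60185602176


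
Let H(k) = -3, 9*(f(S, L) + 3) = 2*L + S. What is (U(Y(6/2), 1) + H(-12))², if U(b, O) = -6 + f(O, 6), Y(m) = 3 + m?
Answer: 9025/81 ≈ 111.42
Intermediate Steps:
f(S, L) = -3 + S/9 + 2*L/9 (f(S, L) = -3 + (2*L + S)/9 = -3 + (S + 2*L)/9 = -3 + (S/9 + 2*L/9) = -3 + S/9 + 2*L/9)
U(b, O) = -23/3 + O/9 (U(b, O) = -6 + (-3 + O/9 + (2/9)*6) = -6 + (-3 + O/9 + 4/3) = -6 + (-5/3 + O/9) = -23/3 + O/9)
(U(Y(6/2), 1) + H(-12))² = ((-23/3 + (⅑)*1) - 3)² = ((-23/3 + ⅑) - 3)² = (-68/9 - 3)² = (-95/9)² = 9025/81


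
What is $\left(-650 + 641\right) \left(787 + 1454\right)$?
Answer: $-20169$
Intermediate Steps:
$\left(-650 + 641\right) \left(787 + 1454\right) = \left(-9\right) 2241 = -20169$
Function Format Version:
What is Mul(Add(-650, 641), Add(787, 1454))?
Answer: -20169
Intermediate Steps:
Mul(Add(-650, 641), Add(787, 1454)) = Mul(-9, 2241) = -20169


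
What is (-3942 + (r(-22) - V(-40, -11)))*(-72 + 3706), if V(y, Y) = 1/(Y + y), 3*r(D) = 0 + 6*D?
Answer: -738737690/51 ≈ -1.4485e+7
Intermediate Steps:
r(D) = 2*D (r(D) = (0 + 6*D)/3 = (6*D)/3 = 2*D)
(-3942 + (r(-22) - V(-40, -11)))*(-72 + 3706) = (-3942 + (2*(-22) - 1/(-11 - 40)))*(-72 + 3706) = (-3942 + (-44 - 1/(-51)))*3634 = (-3942 + (-44 - 1*(-1/51)))*3634 = (-3942 + (-44 + 1/51))*3634 = (-3942 - 2243/51)*3634 = -203285/51*3634 = -738737690/51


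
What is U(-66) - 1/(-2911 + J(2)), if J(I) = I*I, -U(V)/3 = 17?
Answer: -148256/2907 ≈ -51.000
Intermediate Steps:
U(V) = -51 (U(V) = -3*17 = -51)
J(I) = I²
U(-66) - 1/(-2911 + J(2)) = -51 - 1/(-2911 + 2²) = -51 - 1/(-2911 + 4) = -51 - 1/(-2907) = -51 - 1*(-1/2907) = -51 + 1/2907 = -148256/2907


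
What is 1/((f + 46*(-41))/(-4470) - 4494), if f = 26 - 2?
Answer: -2235/10043159 ≈ -0.00022254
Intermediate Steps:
f = 24
1/((f + 46*(-41))/(-4470) - 4494) = 1/((24 + 46*(-41))/(-4470) - 4494) = 1/((24 - 1886)*(-1/4470) - 4494) = 1/(-1862*(-1/4470) - 4494) = 1/(931/2235 - 4494) = 1/(-10043159/2235) = -2235/10043159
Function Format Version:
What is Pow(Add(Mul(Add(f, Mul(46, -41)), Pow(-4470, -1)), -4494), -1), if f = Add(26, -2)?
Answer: Rational(-2235, 10043159) ≈ -0.00022254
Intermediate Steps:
f = 24
Pow(Add(Mul(Add(f, Mul(46, -41)), Pow(-4470, -1)), -4494), -1) = Pow(Add(Mul(Add(24, Mul(46, -41)), Pow(-4470, -1)), -4494), -1) = Pow(Add(Mul(Add(24, -1886), Rational(-1, 4470)), -4494), -1) = Pow(Add(Mul(-1862, Rational(-1, 4470)), -4494), -1) = Pow(Add(Rational(931, 2235), -4494), -1) = Pow(Rational(-10043159, 2235), -1) = Rational(-2235, 10043159)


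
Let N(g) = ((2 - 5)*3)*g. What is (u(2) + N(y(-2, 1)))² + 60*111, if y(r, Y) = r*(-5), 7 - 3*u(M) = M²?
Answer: 14581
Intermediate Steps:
u(M) = 7/3 - M²/3
y(r, Y) = -5*r
N(g) = -9*g (N(g) = (-3*3)*g = -9*g)
(u(2) + N(y(-2, 1)))² + 60*111 = ((7/3 - ⅓*2²) - (-45)*(-2))² + 60*111 = ((7/3 - ⅓*4) - 9*10)² + 6660 = ((7/3 - 4/3) - 90)² + 6660 = (1 - 90)² + 6660 = (-89)² + 6660 = 7921 + 6660 = 14581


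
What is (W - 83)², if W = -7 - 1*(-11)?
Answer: 6241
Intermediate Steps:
W = 4 (W = -7 + 11 = 4)
(W - 83)² = (4 - 83)² = (-79)² = 6241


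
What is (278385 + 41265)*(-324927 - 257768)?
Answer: -186258456750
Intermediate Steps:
(278385 + 41265)*(-324927 - 257768) = 319650*(-582695) = -186258456750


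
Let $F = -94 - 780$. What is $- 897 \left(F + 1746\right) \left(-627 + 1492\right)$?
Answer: $-676589160$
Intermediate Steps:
$F = -874$
$- 897 \left(F + 1746\right) \left(-627 + 1492\right) = - 897 \left(-874 + 1746\right) \left(-627 + 1492\right) = - 897 \cdot 872 \cdot 865 = \left(-897\right) 754280 = -676589160$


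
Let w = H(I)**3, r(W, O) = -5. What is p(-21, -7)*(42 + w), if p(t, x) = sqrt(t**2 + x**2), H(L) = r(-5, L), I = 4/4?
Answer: -581*sqrt(10) ≈ -1837.3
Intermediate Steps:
I = 1 (I = 4*(1/4) = 1)
H(L) = -5
w = -125 (w = (-5)**3 = -125)
p(-21, -7)*(42 + w) = sqrt((-21)**2 + (-7)**2)*(42 - 125) = sqrt(441 + 49)*(-83) = sqrt(490)*(-83) = (7*sqrt(10))*(-83) = -581*sqrt(10)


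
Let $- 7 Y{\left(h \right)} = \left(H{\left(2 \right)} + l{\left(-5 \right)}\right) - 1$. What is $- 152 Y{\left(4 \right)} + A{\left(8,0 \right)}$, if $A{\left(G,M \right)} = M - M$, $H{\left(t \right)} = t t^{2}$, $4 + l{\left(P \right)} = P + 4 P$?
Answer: $- \frac{3344}{7} \approx -477.71$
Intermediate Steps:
$l{\left(P \right)} = -4 + 5 P$ ($l{\left(P \right)} = -4 + \left(P + 4 P\right) = -4 + 5 P$)
$H{\left(t \right)} = t^{3}$
$A{\left(G,M \right)} = 0$
$Y{\left(h \right)} = \frac{22}{7}$ ($Y{\left(h \right)} = - \frac{\left(2^{3} + \left(-4 + 5 \left(-5\right)\right)\right) - 1}{7} = - \frac{\left(8 - 29\right) - 1}{7} = - \frac{-21 - 1}{7} = \left(- \frac{1}{7}\right) \left(-22\right) = \frac{22}{7}$)
$- 152 Y{\left(4 \right)} + A{\left(8,0 \right)} = \left(-152\right) \frac{22}{7} + 0 = - \frac{3344}{7} + 0 = - \frac{3344}{7}$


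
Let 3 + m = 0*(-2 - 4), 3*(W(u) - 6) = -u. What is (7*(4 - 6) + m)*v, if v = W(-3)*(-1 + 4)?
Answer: -357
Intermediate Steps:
W(u) = 6 - u/3 (W(u) = 6 + (-u)/3 = 6 - u/3)
m = -3 (m = -3 + 0*(-2 - 4) = -3 + 0*(-6) = -3 + 0 = -3)
v = 21 (v = (6 - ⅓*(-3))*(-1 + 4) = (6 + 1)*3 = 7*3 = 21)
(7*(4 - 6) + m)*v = (7*(4 - 6) - 3)*21 = (7*(-2) - 3)*21 = (-14 - 3)*21 = -17*21 = -357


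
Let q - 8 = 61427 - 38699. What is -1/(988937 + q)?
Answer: -1/1011673 ≈ -9.8846e-7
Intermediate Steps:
q = 22736 (q = 8 + (61427 - 38699) = 8 + 22728 = 22736)
-1/(988937 + q) = -1/(988937 + 22736) = -1/1011673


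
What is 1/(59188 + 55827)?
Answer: 1/115015 ≈ 8.6945e-6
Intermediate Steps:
1/(59188 + 55827) = 1/115015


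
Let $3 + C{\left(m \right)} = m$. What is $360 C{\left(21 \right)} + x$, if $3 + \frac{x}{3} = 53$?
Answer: $6630$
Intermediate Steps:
$x = 150$ ($x = -9 + 3 \cdot 53 = -9 + 159 = 150$)
$C{\left(m \right)} = -3 + m$
$360 C{\left(21 \right)} + x = 360 \left(-3 + 21\right) + 150 = 360 \cdot 18 + 150 = 6480 + 150 = 6630$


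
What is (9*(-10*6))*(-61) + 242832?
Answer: 275772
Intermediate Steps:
(9*(-10*6))*(-61) + 242832 = (9*(-60))*(-61) + 242832 = -540*(-61) + 242832 = 32940 + 242832 = 275772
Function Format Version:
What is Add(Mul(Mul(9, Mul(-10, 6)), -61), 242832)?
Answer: 275772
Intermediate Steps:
Add(Mul(Mul(9, Mul(-10, 6)), -61), 242832) = Add(Mul(Mul(9, -60), -61), 242832) = Add(Mul(-540, -61), 242832) = Add(32940, 242832) = 275772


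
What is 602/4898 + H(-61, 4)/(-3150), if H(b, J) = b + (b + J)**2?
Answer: -3429631/3857175 ≈ -0.88916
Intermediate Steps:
H(b, J) = b + (J + b)**2
602/4898 + H(-61, 4)/(-3150) = 602/4898 + (-61 + (4 - 61)**2)/(-3150) = 602*(1/4898) + (-61 + (-57)**2)*(-1/3150) = 301/2449 + (-61 + 3249)*(-1/3150) = 301/2449 + 3188*(-1/3150) = 301/2449 - 1594/1575 = -3429631/3857175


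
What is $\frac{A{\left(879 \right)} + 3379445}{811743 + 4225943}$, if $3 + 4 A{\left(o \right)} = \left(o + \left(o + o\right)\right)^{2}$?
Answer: $\frac{24313}{23932} \approx 1.0159$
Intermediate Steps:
$A{\left(o \right)} = - \frac{3}{4} + \frac{9 o^{2}}{4}$ ($A{\left(o \right)} = - \frac{3}{4} + \frac{\left(o + \left(o + o\right)\right)^{2}}{4} = - \frac{3}{4} + \frac{\left(o + 2 o\right)^{2}}{4} = - \frac{3}{4} + \frac{\left(3 o\right)^{2}}{4} = - \frac{3}{4} + \frac{9 o^{2}}{4}$)
$\frac{A{\left(879 \right)} + 3379445}{811743 + 4225943} = \frac{\left(- \frac{3}{4} + \frac{9 \cdot 879^{2}}{4}\right) + 3379445}{811743 + 4225943} = \frac{\left(- \frac{3}{4} + \frac{9}{4} \cdot 772641\right) + 3379445}{5037686} = \left(\left(- \frac{3}{4} + \frac{6953769}{4}\right) + 3379445\right) \frac{1}{5037686} = \left(\frac{3476883}{2} + 3379445\right) \frac{1}{5037686} = \frac{10235773}{2} \cdot \frac{1}{5037686} = \frac{24313}{23932}$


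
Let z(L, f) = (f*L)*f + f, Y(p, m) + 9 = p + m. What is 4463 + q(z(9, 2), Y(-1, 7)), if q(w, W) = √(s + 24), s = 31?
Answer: 4463 + √55 ≈ 4470.4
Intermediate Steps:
Y(p, m) = -9 + m + p (Y(p, m) = -9 + (p + m) = -9 + (m + p) = -9 + m + p)
z(L, f) = f + L*f² (z(L, f) = (L*f)*f + f = L*f² + f = f + L*f²)
q(w, W) = √55 (q(w, W) = √(31 + 24) = √55)
4463 + q(z(9, 2), Y(-1, 7)) = 4463 + √55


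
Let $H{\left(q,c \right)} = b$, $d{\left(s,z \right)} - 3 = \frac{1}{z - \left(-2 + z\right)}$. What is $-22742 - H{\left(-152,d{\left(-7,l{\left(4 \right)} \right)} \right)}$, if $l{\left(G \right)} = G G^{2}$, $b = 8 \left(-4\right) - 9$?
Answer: $-22701$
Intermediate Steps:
$b = -41$ ($b = -32 - 9 = -41$)
$l{\left(G \right)} = G^{3}$
$d{\left(s,z \right)} = \frac{7}{2}$ ($d{\left(s,z \right)} = 3 + \frac{1}{z - \left(-2 + z\right)} = 3 + \frac{1}{2} = \frac{7}{2}$)
$H{\left(q,c \right)} = -41$
$-22742 - H{\left(-152,d{\left(-7,l{\left(4 \right)} \right)} \right)} = -22742 - -41 = -22742 + 41 = -22701$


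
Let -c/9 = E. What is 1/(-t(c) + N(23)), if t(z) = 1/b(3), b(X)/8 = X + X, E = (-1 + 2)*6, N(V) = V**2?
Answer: 48/25391 ≈ 0.0018904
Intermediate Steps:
E = 6 (E = 1*6 = 6)
c = -54 (c = -9*6 = -54)
b(X) = 16*X (b(X) = 8*(X + X) = 8*(2*X) = 16*X)
t(z) = 1/48 (t(z) = 1/(16*3) = 1/48)
1/(-t(c) + N(23)) = 1/(-1*1/48 + 23**2) = 1/(-1/48 + 529) = 1/(25391/48) = 48/25391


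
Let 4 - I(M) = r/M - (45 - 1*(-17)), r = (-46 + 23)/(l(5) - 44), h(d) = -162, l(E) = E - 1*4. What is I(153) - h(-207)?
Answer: 1499989/6579 ≈ 228.00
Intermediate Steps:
l(E) = -4 + E (l(E) = E - 4 = -4 + E)
r = 23/43 (r = (-46 + 23)/((-4 + 5) - 44) = -23/(1 - 44) = -23/(-43) = -23*(-1/43) = 23/43 ≈ 0.53488)
I(M) = 66 - 23/(43*M) (I(M) = 4 - (23/(43*M) - (45 - 1*(-17))) = 4 - (23/(43*M) - (45 + 17)) = 4 - (23/(43*M) - 1*62) = 4 - (23/(43*M) - 62) = 4 - (-62 + 23/(43*M)) = 4 + (62 - 23/(43*M)) = 66 - 23/(43*M))
I(153) - h(-207) = (66 - 23/43/153) - 1*(-162) = (66 - 23/43*1/153) + 162 = (66 - 23/6579) + 162 = 434191/6579 + 162 = 1499989/6579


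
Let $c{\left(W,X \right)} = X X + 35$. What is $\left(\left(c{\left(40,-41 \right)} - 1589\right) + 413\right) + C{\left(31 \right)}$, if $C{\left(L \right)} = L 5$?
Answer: $695$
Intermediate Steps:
$c{\left(W,X \right)} = 35 + X^{2}$ ($c{\left(W,X \right)} = X^{2} + 35 = 35 + X^{2}$)
$C{\left(L \right)} = 5 L$
$\left(\left(c{\left(40,-41 \right)} - 1589\right) + 413\right) + C{\left(31 \right)} = \left(\left(\left(35 + \left(-41\right)^{2}\right) - 1589\right) + 413\right) + 5 \cdot 31 = \left(\left(\left(35 + 1681\right) - 1589\right) + 413\right) + 155 = \left(\left(1716 - 1589\right) + 413\right) + 155 = \left(127 + 413\right) + 155 = 540 + 155 = 695$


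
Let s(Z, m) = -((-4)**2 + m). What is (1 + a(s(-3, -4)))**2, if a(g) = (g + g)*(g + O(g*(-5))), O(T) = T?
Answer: 1324801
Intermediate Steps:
s(Z, m) = -16 - m (s(Z, m) = -(16 + m) = -16 - m)
a(g) = -8*g**2 (a(g) = (g + g)*(g + g*(-5)) = (2*g)*(g - 5*g) = (2*g)*(-4*g) = -8*g**2)
(1 + a(s(-3, -4)))**2 = (1 - 8*(-16 - 1*(-4))**2)**2 = (1 - 8*(-16 + 4)**2)**2 = (1 - 8*(-12)**2)**2 = (1 - 8*144)**2 = (1 - 1152)**2 = (-1151)**2 = 1324801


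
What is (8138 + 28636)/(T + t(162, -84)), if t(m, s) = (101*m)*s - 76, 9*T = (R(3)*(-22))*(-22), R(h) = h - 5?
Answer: -165483/6185662 ≈ -0.026753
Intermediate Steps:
R(h) = -5 + h
T = -968/9 (T = (((-5 + 3)*(-22))*(-22))/9 = (-2*(-22)*(-22))/9 = (44*(-22))/9 = (⅑)*(-968) = -968/9 ≈ -107.56)
t(m, s) = -76 + 101*m*s (t(m, s) = 101*m*s - 76 = -76 + 101*m*s)
(8138 + 28636)/(T + t(162, -84)) = (8138 + 28636)/(-968/9 + (-76 + 101*162*(-84))) = 36774/(-968/9 + (-76 - 1374408)) = 36774/(-968/9 - 1374484) = 36774/(-12371324/9) = 36774*(-9/12371324) = -165483/6185662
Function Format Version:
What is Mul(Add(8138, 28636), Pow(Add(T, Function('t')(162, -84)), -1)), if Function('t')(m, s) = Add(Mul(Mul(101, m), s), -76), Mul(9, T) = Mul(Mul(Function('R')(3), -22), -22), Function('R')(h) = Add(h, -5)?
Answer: Rational(-165483, 6185662) ≈ -0.026753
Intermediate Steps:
Function('R')(h) = Add(-5, h)
T = Rational(-968, 9) (T = Mul(Rational(1, 9), Mul(Mul(Add(-5, 3), -22), -22)) = Mul(Rational(1, 9), Mul(Mul(-2, -22), -22)) = Mul(Rational(1, 9), Mul(44, -22)) = Mul(Rational(1, 9), -968) = Rational(-968, 9) ≈ -107.56)
Function('t')(m, s) = Add(-76, Mul(101, m, s)) (Function('t')(m, s) = Add(Mul(101, m, s), -76) = Add(-76, Mul(101, m, s)))
Mul(Add(8138, 28636), Pow(Add(T, Function('t')(162, -84)), -1)) = Mul(Add(8138, 28636), Pow(Add(Rational(-968, 9), Add(-76, Mul(101, 162, -84))), -1)) = Mul(36774, Pow(Add(Rational(-968, 9), Add(-76, -1374408)), -1)) = Mul(36774, Pow(Add(Rational(-968, 9), -1374484), -1)) = Mul(36774, Pow(Rational(-12371324, 9), -1)) = Mul(36774, Rational(-9, 12371324)) = Rational(-165483, 6185662)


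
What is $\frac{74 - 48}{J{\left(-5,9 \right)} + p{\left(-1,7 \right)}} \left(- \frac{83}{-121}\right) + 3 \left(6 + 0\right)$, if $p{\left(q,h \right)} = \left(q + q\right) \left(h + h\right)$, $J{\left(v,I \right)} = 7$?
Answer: $\frac{43580}{2541} \approx 17.151$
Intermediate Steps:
$p{\left(q,h \right)} = 4 h q$ ($p{\left(q,h \right)} = 2 q 2 h = 4 h q$)
$\frac{74 - 48}{J{\left(-5,9 \right)} + p{\left(-1,7 \right)}} \left(- \frac{83}{-121}\right) + 3 \left(6 + 0\right) = \frac{74 - 48}{7 + 4 \cdot 7 \left(-1\right)} \left(- \frac{83}{-121}\right) + 3 \left(6 + 0\right) = \frac{26}{7 - 28} \left(\left(-83\right) \left(- \frac{1}{121}\right)\right) + 3 \cdot 6 = \frac{26}{-21} \cdot \frac{83}{121} + 18 = 26 \left(- \frac{1}{21}\right) \frac{83}{121} + 18 = \left(- \frac{26}{21}\right) \frac{83}{121} + 18 = - \frac{2158}{2541} + 18 = \frac{43580}{2541}$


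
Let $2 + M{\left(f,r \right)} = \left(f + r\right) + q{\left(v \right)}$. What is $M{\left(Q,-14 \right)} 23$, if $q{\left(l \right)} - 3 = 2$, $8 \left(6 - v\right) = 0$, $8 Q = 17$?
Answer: $- \frac{1633}{8} \approx -204.13$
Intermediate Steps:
$Q = \frac{17}{8}$ ($Q = \frac{1}{8} \cdot 17 = \frac{17}{8} \approx 2.125$)
$v = 6$ ($v = 6 - 0 = 6 + 0 = 6$)
$q{\left(l \right)} = 5$ ($q{\left(l \right)} = 3 + 2 = 5$)
$M{\left(f,r \right)} = 3 + f + r$ ($M{\left(f,r \right)} = -2 + \left(\left(f + r\right) + 5\right) = -2 + \left(5 + f + r\right) = 3 + f + r$)
$M{\left(Q,-14 \right)} 23 = \left(3 + \frac{17}{8} - 14\right) 23 = \left(- \frac{71}{8}\right) 23 = - \frac{1633}{8}$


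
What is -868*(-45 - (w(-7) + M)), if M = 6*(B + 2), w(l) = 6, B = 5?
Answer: 80724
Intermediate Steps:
M = 42 (M = 6*(5 + 2) = 6*7 = 42)
-868*(-45 - (w(-7) + M)) = -868*(-45 - (6 + 42)) = -868*(-45 - 1*48) = -868*(-45 - 48) = -868*(-93) = 80724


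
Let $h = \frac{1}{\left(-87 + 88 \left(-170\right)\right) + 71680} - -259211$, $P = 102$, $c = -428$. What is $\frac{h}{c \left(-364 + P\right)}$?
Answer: $\frac{3669974141}{1587649522} \approx 2.3116$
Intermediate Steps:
$h = \frac{14679896564}{56633}$ ($h = \frac{1}{\left(-87 - 14960\right) + 71680} + 259211 = \frac{1}{-15047 + 71680} + 259211 = \frac{1}{56633} + 259211 = \frac{14679896564}{56633} \approx 2.5921 \cdot 10^{5}$)
$\frac{h}{c \left(-364 + P\right)} = \frac{14679896564}{56633 \left(- 428 \left(-364 + 102\right)\right)} = \frac{14679896564}{56633 \left(\left(-428\right) \left(-262\right)\right)} = \frac{14679896564}{56633 \cdot 112136} = \frac{14679896564}{56633} \cdot \frac{1}{112136} = \frac{3669974141}{1587649522}$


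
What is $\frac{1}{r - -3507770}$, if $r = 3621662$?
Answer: $\frac{1}{7129432} \approx 1.4026 \cdot 10^{-7}$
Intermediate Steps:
$\frac{1}{r - -3507770} = \frac{1}{3621662 - -3507770} = \frac{1}{3621662 + \left(-374471 + 3882241\right)} = \frac{1}{3621662 + 3507770} = \frac{1}{7129432}$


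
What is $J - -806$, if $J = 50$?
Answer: $856$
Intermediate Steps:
$J - -806 = 50 - -806 = 50 + 806 = 856$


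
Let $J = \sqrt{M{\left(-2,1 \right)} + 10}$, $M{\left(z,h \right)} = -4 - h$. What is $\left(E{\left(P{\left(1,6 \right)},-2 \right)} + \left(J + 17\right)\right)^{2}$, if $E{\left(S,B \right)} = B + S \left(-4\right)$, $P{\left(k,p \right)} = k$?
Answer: $\left(11 + \sqrt{5}\right)^{2} \approx 175.19$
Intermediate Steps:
$J = \sqrt{5}$ ($J = \sqrt{\left(-4 - 1\right) + 10} = \sqrt{-5 + 10} = \sqrt{5} \approx 2.2361$)
$E{\left(S,B \right)} = B - 4 S$
$\left(E{\left(P{\left(1,6 \right)},-2 \right)} + \left(J + 17\right)\right)^{2} = \left(\left(-2 - 4\right) + \left(\sqrt{5} + 17\right)\right)^{2} = \left(\left(-2 - 4\right) + \left(17 + \sqrt{5}\right)\right)^{2} = \left(-6 + \left(17 + \sqrt{5}\right)\right)^{2} = \left(11 + \sqrt{5}\right)^{2}$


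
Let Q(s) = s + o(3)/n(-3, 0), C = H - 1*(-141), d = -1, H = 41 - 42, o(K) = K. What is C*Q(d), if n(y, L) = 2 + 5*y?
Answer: -2240/13 ≈ -172.31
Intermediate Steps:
H = -1
C = 140 (C = -1 - 1*(-141) = -1 + 141 = 140)
Q(s) = -3/13 + s (Q(s) = s + 3/(2 + 5*(-3)) = s + 3/(2 - 15) = s + 3/(-13) = s + 3*(-1/13) = s - 3/13 = -3/13 + s)
C*Q(d) = 140*(-3/13 - 1) = 140*(-16/13) = -2240/13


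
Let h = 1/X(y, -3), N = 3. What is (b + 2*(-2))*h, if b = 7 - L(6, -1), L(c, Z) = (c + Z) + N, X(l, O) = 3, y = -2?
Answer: -5/3 ≈ -1.6667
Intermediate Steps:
L(c, Z) = 3 + Z + c (L(c, Z) = (c + Z) + 3 = (Z + c) + 3 = 3 + Z + c)
b = -1 (b = 7 - (3 - 1 + 6) = 7 - 1*8 = 7 - 8 = -1)
h = 1/3 ≈ 0.33333
(b + 2*(-2))*h = (-1 + 2*(-2))*(1/3) = (-1 - 4)*(1/3) = -5*1/3 = -5/3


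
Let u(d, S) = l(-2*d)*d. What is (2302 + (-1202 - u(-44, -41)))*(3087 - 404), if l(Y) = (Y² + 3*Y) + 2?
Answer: 948547820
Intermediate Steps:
l(Y) = 2 + Y² + 3*Y
u(d, S) = d*(2 - 6*d + 4*d²) (u(d, S) = (2 + (-2*d)² + 3*(-2*d))*d = (2 + 4*d² - 6*d)*d = (2 - 6*d + 4*d²)*d = d*(2 - 6*d + 4*d²))
(2302 + (-1202 - u(-44, -41)))*(3087 - 404) = (2302 + (-1202 - 2*(-44)*(1 - 3*(-44) + 2*(-44)²)))*(3087 - 404) = (2302 + (-1202 - 2*(-44)*(1 + 132 + 2*1936)))*2683 = (2302 + (-1202 - 2*(-44)*(1 + 132 + 3872)))*2683 = (2302 + (-1202 - 2*(-44)*4005))*2683 = (2302 + (-1202 - 1*(-352440)))*2683 = (2302 + (-1202 + 352440))*2683 = (2302 + 351238)*2683 = 353540*2683 = 948547820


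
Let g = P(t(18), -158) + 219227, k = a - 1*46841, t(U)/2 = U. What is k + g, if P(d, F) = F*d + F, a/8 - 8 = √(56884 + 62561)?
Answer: 166604 + 8*√119445 ≈ 1.6937e+5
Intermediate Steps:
t(U) = 2*U
a = 64 + 8*√119445 (a = 64 + 8*√(56884 + 62561) = 64 + 8*√119445 ≈ 2828.9)
P(d, F) = F + F*d
k = -46777 + 8*√119445 (k = (64 + 8*√119445) - 1*46841 = (64 + 8*√119445) - 46841 = -46777 + 8*√119445 ≈ -44012.)
g = 213381 (g = -158*(1 + 2*18) + 219227 = -158*(1 + 36) + 219227 = -158*37 + 219227 = -5846 + 219227 = 213381)
k + g = (-46777 + 8*√119445) + 213381 = 166604 + 8*√119445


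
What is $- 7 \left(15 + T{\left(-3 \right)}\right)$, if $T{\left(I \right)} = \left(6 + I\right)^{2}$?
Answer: $-168$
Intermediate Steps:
$- 7 \left(15 + T{\left(-3 \right)}\right) = - 7 \left(15 + \left(6 - 3\right)^{2}\right) = - 7 \left(15 + 3^{2}\right) = - 7 \left(15 + 9\right) = \left(-7\right) 24 = -168$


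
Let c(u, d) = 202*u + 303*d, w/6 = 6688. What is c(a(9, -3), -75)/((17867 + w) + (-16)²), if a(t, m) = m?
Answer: -7777/19417 ≈ -0.40053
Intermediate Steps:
w = 40128 (w = 6*6688 = 40128)
c(a(9, -3), -75)/((17867 + w) + (-16)²) = (202*(-3) + 303*(-75))/((17867 + 40128) + (-16)²) = (-606 - 22725)/(57995 + 256) = -23331/58251 = -23331*1/58251 = -7777/19417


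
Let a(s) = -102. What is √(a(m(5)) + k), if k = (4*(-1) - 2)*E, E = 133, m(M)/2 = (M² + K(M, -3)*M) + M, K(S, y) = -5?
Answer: 30*I ≈ 30.0*I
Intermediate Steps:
m(M) = -8*M + 2*M² (m(M) = 2*((M² - 5*M) + M) = 2*(M² - 4*M) = -8*M + 2*M²)
k = -798 (k = (4*(-1) - 2)*133 = (-4 - 2)*133 = -6*133 = -798)
√(a(m(5)) + k) = √(-102 - 798) = √(-900) = 30*I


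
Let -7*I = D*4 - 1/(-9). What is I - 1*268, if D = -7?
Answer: -16633/63 ≈ -264.02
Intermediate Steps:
I = 251/63 (I = -(-7*4 - 1/(-9))/7 = -(-28 - 1*(-⅑))/7 = -(-28 + ⅑)/7 = -⅐*(-251/9) = 251/63 ≈ 3.9841)
I - 1*268 = 251/63 - 1*268 = 251/63 - 268 = -16633/63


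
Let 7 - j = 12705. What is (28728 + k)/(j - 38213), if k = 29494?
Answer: -58222/50911 ≈ -1.1436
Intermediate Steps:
j = -12698 (j = 7 - 1*12705 = 7 - 12705 = -12698)
(28728 + k)/(j - 38213) = (28728 + 29494)/(-12698 - 38213) = 58222/(-50911) = 58222*(-1/50911) = -58222/50911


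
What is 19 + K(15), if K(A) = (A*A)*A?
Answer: 3394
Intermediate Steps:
K(A) = A³ (K(A) = A²*A = A³)
19 + K(15) = 19 + 15³ = 19 + 3375 = 3394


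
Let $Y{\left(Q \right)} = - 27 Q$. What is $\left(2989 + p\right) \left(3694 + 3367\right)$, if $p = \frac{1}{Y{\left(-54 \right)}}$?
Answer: $\frac{30771576743}{1458} \approx 2.1105 \cdot 10^{7}$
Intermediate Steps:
$p = \frac{1}{1458}$ ($p = \frac{1}{\left(-27\right) \left(-54\right)} = \frac{1}{1458} \approx 0.00068587$)
$\left(2989 + p\right) \left(3694 + 3367\right) = \left(2989 + \frac{1}{1458}\right) \left(3694 + 3367\right) = \frac{4357963}{1458} \cdot 7061 = \frac{30771576743}{1458}$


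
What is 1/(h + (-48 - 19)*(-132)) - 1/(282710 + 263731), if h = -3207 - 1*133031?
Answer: -673835/69613304754 ≈ -9.6797e-6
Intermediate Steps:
h = -136238 (h = -3207 - 133031 = -136238)
1/(h + (-48 - 19)*(-132)) - 1/(282710 + 263731) = 1/(-136238 + (-48 - 19)*(-132)) - 1/(282710 + 263731) = 1/(-136238 - 67*(-132)) - 1/546441 = 1/(-136238 + 8844) - 1*1/546441 = 1/(-127394) - 1/546441 = -1/127394 - 1/546441 = -673835/69613304754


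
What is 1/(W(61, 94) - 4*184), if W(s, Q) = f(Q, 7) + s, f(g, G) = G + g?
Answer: -1/574 ≈ -0.0017422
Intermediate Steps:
W(s, Q) = 7 + Q + s (W(s, Q) = (7 + Q) + s = 7 + Q + s)
1/(W(61, 94) - 4*184) = 1/((7 + 94 + 61) - 4*184) = 1/(162 - 736) = 1/(-574) = -1/574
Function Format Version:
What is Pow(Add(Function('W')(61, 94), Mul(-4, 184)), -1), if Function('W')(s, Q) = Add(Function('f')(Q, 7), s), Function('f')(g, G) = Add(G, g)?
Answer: Rational(-1, 574) ≈ -0.0017422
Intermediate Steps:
Function('W')(s, Q) = Add(7, Q, s) (Function('W')(s, Q) = Add(Add(7, Q), s) = Add(7, Q, s))
Pow(Add(Function('W')(61, 94), Mul(-4, 184)), -1) = Pow(Add(Add(7, 94, 61), Mul(-4, 184)), -1) = Pow(Add(162, -736), -1) = Pow(-574, -1) = Rational(-1, 574)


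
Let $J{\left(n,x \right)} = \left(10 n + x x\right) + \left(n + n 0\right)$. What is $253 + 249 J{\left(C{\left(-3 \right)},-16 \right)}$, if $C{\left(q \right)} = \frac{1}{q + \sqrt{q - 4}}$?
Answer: $\frac{1015735}{16} - \frac{2739 i \sqrt{7}}{16} \approx 63483.0 - 452.92 i$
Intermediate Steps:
$C{\left(q \right)} = \frac{1}{q + \sqrt{-4 + q}}$
$J{\left(n,x \right)} = x^{2} + 11 n$ ($J{\left(n,x \right)} = \left(10 n + x^{2}\right) + \left(n + 0\right) = \left(x^{2} + 10 n\right) + n = x^{2} + 11 n$)
$253 + 249 J{\left(C{\left(-3 \right)},-16 \right)} = 253 + 249 \left(\left(-16\right)^{2} + \frac{11}{-3 + \sqrt{-4 - 3}}\right) = 253 + 249 \left(256 + \frac{11}{-3 + \sqrt{-7}}\right) = 253 + 249 \left(256 + \frac{11}{-3 + i \sqrt{7}}\right) = 253 + \left(63744 + \frac{2739}{-3 + i \sqrt{7}}\right) = 63997 + \frac{2739}{-3 + i \sqrt{7}}$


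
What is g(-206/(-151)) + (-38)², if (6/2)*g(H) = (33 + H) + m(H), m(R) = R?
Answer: 659527/453 ≈ 1455.9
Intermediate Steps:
g(H) = 11 + 2*H/3 (g(H) = ((33 + H) + H)/3 = (33 + 2*H)/3 = 11 + 2*H/3)
g(-206/(-151)) + (-38)² = (11 + 2*(-206/(-151))/3) + (-38)² = (11 + 2*(-206*(-1/151))/3) + 1444 = (11 + (⅔)*(206/151)) + 1444 = (11 + 412/453) + 1444 = 5395/453 + 1444 = 659527/453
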